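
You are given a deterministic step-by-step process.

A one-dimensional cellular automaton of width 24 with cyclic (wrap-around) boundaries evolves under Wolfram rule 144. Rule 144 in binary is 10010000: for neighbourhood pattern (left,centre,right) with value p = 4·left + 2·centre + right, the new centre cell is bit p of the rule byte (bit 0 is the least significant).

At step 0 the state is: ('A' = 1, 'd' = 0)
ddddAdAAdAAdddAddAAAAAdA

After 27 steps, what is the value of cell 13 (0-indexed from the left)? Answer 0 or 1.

1

[0] ddddAdAAdAAdddAddAAAAAdA
[1] AddddddddddAdddAddAAAddd
[2] dAddddddddddAdddAddAdAdd
[3] ddAddddddddddAdddAddddAd
[4] dddAddddddddddAdddAddddA
[5] AdddAddddddddddAdddAdddd
[6] dAdddAddddddddddAdddAddd
[7] ddAdddAddddddddddAdddAdd
[8] dddAdddAddddddddddAdddAd
[9] ddddAdddAddddddddddAdddA
[10] AddddAdddAddddddddddAddd
[11] dAddddAdddAddddddddddAdd
[12] ddAddddAdddAddddddddddAd
[13] dddAddddAdddAddddddddddA
[14] AdddAddddAdddAdddddddddd
[15] dAdddAddddAdddAddddddddd
[16] ddAdddAddddAdddAdddddddd
[17] dddAdddAddddAdddAddddddd
[18] ddddAdddAddddAdddAdddddd
[19] dddddAdddAddddAdddAddddd
[20] ddddddAdddAddddAdddAdddd
[21] dddddddAdddAddddAdddAddd
[22] ddddddddAdddAddddAdddAdd
[23] dddddddddAdddAddddAdddAd
[24] ddddddddddAdddAddddAdddA
[25] AddddddddddAdddAddddAddd
[26] dAddddddddddAdddAddddAdd
[27] ddAddddddddddAdddAddddAd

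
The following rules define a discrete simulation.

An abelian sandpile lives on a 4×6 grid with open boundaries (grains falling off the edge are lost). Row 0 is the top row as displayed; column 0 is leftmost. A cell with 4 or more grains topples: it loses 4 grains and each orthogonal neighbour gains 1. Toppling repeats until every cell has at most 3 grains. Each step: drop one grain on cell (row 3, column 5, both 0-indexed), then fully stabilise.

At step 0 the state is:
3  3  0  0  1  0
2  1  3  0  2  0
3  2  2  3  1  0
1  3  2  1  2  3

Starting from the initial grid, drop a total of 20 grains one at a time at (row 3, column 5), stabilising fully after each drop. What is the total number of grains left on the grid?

42

k=0  3  3  0  0  1  0
2  1  3  0  2  0
3  2  2  3  1  0
1  3  2  1  2  3
k=1  3  3  0  0  1  0
2  1  3  0  2  0
3  2  2  3  1  1
1  3  2  1  3  0
k=2  3  3  0  0  1  0
2  1  3  0  2  0
3  2  2  3  1  1
1  3  2  1  3  1
k=3  3  3  0  0  1  0
2  1  3  0  2  0
3  2  2  3  1  1
1  3  2  1  3  2
k=4  3  3  0  0  1  0
2  1  3  0  2  0
3  2  2  3  1  1
1  3  2  1  3  3
k=5  3  3  0  0  1  0
2  1  3  0  2  0
3  2  2  3  2  2
1  3  2  2  0  1
k=6  3  3  0  0  1  0
2  1  3  0  2  0
3  2  2  3  2  2
1  3  2  2  0  2
k=7  3  3  0  0  1  0
2  1  3  0  2  0
3  2  2  3  2  2
1  3  2  2  0  3
k=8  3  3  0  0  1  0
2  1  3  0  2  0
3  2  2  3  2  3
1  3  2  2  1  0
k=9  3  3  0  0  1  0
2  1  3  0  2  0
3  2  2  3  2  3
1  3  2  2  1  1
k=10  3  3  0  0  1  0
2  1  3  0  2  0
3  2  2  3  2  3
1  3  2  2  1  2
k=11  3  3  0  0  1  0
2  1  3  0  2  0
3  2  2  3  2  3
1  3  2  2  1  3
k=12  3  3  0  0  1  0
2  1  3  0  2  1
3  2  2  3  3  0
1  3  2  2  2  1
k=13  3  3  0  0  1  0
2  1  3  0  2  1
3  2  2  3  3  0
1  3  2  2  2  2
k=14  3  3  0  0  1  0
2  1  3  0  2  1
3  2  2  3  3  0
1  3  2  2  2  3
k=15  3  3  0  0  1  0
2  1  3  0  2  1
3  2  2  3  3  1
1  3  2  2  3  0
k=16  3  3  0  0  1  0
2  1  3  0  2  1
3  2  2  3  3  1
1  3  2  2  3  1
k=17  3  3  0  0  1  0
2  1  3  0  2  1
3  2  2  3  3  1
1  3  2  2  3  2
k=18  3  3  0  0  1  0
2  1  3  0  2  1
3  2  2  3  3  1
1  3  2  2  3  3
k=19  3  3  0  0  1  0
2  1  3  1  3  1
3  2  3  1  1  3
1  3  3  0  2  1
k=20  3  3  0  0  1  0
2  1  3  1  3  1
3  2  3  1  1  3
1  3  3  0  2  2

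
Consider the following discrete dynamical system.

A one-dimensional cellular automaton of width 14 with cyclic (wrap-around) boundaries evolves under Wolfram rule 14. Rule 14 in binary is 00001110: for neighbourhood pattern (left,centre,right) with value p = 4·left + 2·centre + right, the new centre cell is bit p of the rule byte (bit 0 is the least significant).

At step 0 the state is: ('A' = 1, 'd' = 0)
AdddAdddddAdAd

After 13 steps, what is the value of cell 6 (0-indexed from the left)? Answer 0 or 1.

0

gen 0: AdddAdddddAdAd
gen 1: AddAAddddAAdAd
gen 2: AdAAddddAAddAd
gen 3: AdAddddAAddAAd
gen 4: AdAdddAAddAAdd
gen 5: AdAddAAddAAddA
gen 6: ddAdAAddAAddAA
gen 7: dAAdAddAAddAAd
gen 8: AAddAdAAddAAdd
gen 9: AddAAdAddAAddA
gen 10: ddAAddAdAAddAA
gen 11: dAAddAAdAddAAd
gen 12: AAddAAddAdAAdd
gen 13: AddAAddAAdAddA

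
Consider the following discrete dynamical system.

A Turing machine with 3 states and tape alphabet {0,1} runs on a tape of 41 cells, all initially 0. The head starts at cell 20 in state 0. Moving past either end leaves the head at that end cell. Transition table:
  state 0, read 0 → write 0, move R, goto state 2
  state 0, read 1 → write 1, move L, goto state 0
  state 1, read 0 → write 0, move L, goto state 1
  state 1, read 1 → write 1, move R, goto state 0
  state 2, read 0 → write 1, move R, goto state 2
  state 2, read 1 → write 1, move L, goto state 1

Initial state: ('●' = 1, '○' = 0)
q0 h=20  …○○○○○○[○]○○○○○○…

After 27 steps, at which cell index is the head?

t=0: q0 h=20  …○○○○○○[○]○○○○○○…
t=1: q2 h=21  …○○○○○○[○]○○○○○○…
t=2: q2 h=22  …○○○○○●[○]○○○○○○…
t=3: q2 h=23  …○○○○●●[○]○○○○○○…
t=4: q2 h=24  …○○○●●●[○]○○○○○○…
t=5: q2 h=25  …○○●●●●[○]○○○○○○…
t=6: q2 h=26  …○●●●●●[○]○○○○○○…
t=7: q2 h=27  …●●●●●●[○]○○○○○○…
t=8: q2 h=28  …●●●●●●[○]○○○○○○…
t=9: q2 h=29  …●●●●●●[○]○○○○○○…
t=10: q2 h=30  …●●●●●●[○]○○○○○○…
t=11: q2 h=31  …●●●●●●[○]○○○○○○…
t=12: q2 h=32  …●●●●●●[○]○○○○○○…
t=13: q2 h=33  …●●●●●●[○]○○○○○○…
t=14: q2 h=34  …●●●●●●[○]○○○○○○|
t=15: q2 h=35  …●●●●●●[○]○○○○○|
t=16: q2 h=36  …●●●●●●[○]○○○○|
t=17: q2 h=37  …●●●●●●[○]○○○|
t=18: q2 h=38  …●●●●●●[○]○○|
t=19: q2 h=39  …●●●●●●[○]○|
t=20: q2 h=40  …●●●●●●[○]|
t=21: q2 h=40  …●●●●●●[●]|
t=22: q1 h=39  …●●●●●●[●]●|
t=23: q0 h=40  …●●●●●●[●]|
t=24: q0 h=39  …●●●●●●[●]●|
t=25: q0 h=38  …●●●●●●[●]●●|
t=26: q0 h=37  …●●●●●●[●]●●●|
t=27: q0 h=36  …●●●●●●[●]●●●●|

36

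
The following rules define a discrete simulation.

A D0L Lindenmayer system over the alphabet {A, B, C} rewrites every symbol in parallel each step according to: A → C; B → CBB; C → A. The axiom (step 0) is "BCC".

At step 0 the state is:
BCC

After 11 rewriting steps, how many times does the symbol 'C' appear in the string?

1365

k=0  BCC
k=1  CBBAA
k=2  ACBBCBBCC
k=3  CACBBCBBACBBCBBAA
k=4  ACACBBCBBACBBCBBCACBBCBBACBBCBBCC
k=5  CACACBBCBBACBBCBBCACBBCBBACBBCBBACACBBCBBACBBCBBCACBBCBBACBBCBBAA
k=6  ACACACBBCBBACBBCBBCACBBCBBACBBCBBACACBBCBBACBBCBBCACBBCBBA…CBBACBBCBBCACBBCBBACBBCBBACACBBCBBACBBCBBCACBBCBBACBBCBBCC  (len 129)
k=7  CACACACBBCBBACBBCBBCACBBCBBACBBCBBACACBBCBBACBBCBBCACBBCBB…CBBACBBCBBCACBBCBBACBBCBBACACBBCBBACBBCBBCACBBCBBACBBCBBAA  (len 257)
k=8  ACACACACBBCBBACBBCBBCACBBCBBACBBCBBACACBBCBBACBBCBBCACBBCB…CBBACBBCBBCACBBCBBACBBCBBACACBBCBBACBBCBBCACBBCBBACBBCBBCC  (len 513)
k=9  CACACACACBBCBBACBBCBBCACBBCBBACBBCBBACACBBCBBACBBCBBCACBBC…CBBACBBCBBCACBBCBBACBBCBBACACBBCBBACBBCBBCACBBCBBACBBCBBAA  (len 1025)
k=10  ACACACACACBBCBBACBBCBBCACBBCBBACBBCBBACACBBCBBACBBCBBCACBB…CBBACBBCBBCACBBCBBACBBCBBACACBBCBBACBBCBBCACBBCBBACBBCBBCC  (len 2049)
k=11  CACACACACACBBCBBACBBCBBCACBBCBBACBBCBBACACBBCBBACBBCBBCACB…CBBACBBCBBCACBBCBBACBBCBBACACBBCBBACBBCBBCACBBCBBACBBCBBAA  (len 4097)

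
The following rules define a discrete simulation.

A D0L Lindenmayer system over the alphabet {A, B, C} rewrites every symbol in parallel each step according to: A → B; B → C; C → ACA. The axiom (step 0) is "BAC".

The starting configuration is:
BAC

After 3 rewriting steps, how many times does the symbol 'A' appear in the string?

6

gen 0: BAC
gen 1: CBACA
gen 2: ACACBACAB
gen 3: BACABACACBACABC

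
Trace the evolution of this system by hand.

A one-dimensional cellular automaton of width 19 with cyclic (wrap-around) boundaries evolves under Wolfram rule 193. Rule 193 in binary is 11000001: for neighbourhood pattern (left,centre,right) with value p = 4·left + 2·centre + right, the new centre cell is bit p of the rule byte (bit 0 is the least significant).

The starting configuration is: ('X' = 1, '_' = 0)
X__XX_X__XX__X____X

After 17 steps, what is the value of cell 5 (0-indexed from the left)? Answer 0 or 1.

[0] X__XX_X__XX__X____X
[1] X___X_____X____XX__
[2] __X___XXX___XX__X__
[3] X___X__XX_X__X____X
[4] X_X_____X______XX__
[5] ____XXX___XXXX__X__
[6] XXX__XX_X__XXX____X
[7] XXX___X_____XX_XX__
[8] _XX_X___XXX__X__X__
[9] __X___X__XX_______X
[10] ____X_____X_XXXXX__
[11] XXX___XXX____XXXX_X
[12] XXX_X__XX_XX__XXX__
[13] _XX_____X__X___XX__
[14] __X_XXX______X__X_X
[15] _____XX_XXXX_______
[16] XXXX__X__XXX_XXXXXX
[17] XXXX______XX__XXXXX

0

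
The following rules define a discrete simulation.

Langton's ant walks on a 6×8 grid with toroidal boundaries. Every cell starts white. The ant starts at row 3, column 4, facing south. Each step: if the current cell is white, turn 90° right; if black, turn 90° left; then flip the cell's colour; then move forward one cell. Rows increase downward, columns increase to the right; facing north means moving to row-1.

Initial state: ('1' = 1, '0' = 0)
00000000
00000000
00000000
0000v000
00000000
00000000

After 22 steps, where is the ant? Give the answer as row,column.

2,7

t=0: 00000000
00000000
00000000
0000v000
00000000
00000000
t=1: 00000000
00000000
00000000
000<1000
00000000
00000000
t=2: 00000000
00000000
000^0000
00011000
00000000
00000000
t=3: 00000000
00000000
0001>000
00011000
00000000
00000000
t=4: 00000000
00000000
00011000
0001v000
00000000
00000000
t=5: 00000000
00000000
00011000
00010>00
00000000
00000000
t=6: 00000000
00000000
00011000
00010100
00000v00
00000000
t=7: 00000000
00000000
00011000
00010100
0000<100
00000000
t=8: 00000000
00000000
00011000
0001^100
00001100
00000000
t=9: 00000000
00000000
00011000
00011>00
00001100
00000000
t=10: 00000000
00000000
00011^00
00011000
00001100
00000000
t=11: 00000000
00000000
000111>0
00011000
00001100
00000000
t=12: 00000000
00000000
00011110
000110v0
00001100
00000000
t=13: 00000000
00000000
00011110
00011<10
00001100
00000000
t=14: 00000000
00000000
00011^10
00011110
00001100
00000000
t=15: 00000000
00000000
0001<010
00011110
00001100
00000000
t=16: 00000000
00000000
00010010
0001v110
00001100
00000000
t=17: 00000000
00000000
00010010
00010>10
00001100
00000000
t=18: 00000000
00000000
00010^10
00010010
00001100
00000000
t=19: 00000000
00000000
000101>0
00010010
00001100
00000000
t=20: 00000000
000000^0
00010100
00010010
00001100
00000000
t=21: 00000000
0000001>
00010100
00010010
00001100
00000000
t=22: 00000000
00000011
0001010v
00010010
00001100
00000000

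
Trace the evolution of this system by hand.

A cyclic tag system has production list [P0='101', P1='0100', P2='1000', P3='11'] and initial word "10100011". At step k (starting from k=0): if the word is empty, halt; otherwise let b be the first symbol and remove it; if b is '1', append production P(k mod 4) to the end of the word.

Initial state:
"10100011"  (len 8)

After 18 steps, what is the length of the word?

14

gen 0: "10100011"  (len 8)
gen 1: "0100011101"  (len 10)
gen 2: "100011101"  (len 9)
gen 3: "000111011000"  (len 12)
gen 4: "00111011000"  (len 11)
gen 5: "0111011000"  (len 10)
gen 6: "111011000"  (len 9)
gen 7: "110110001000"  (len 12)
gen 8: "1011000100011"  (len 13)
gen 9: "011000100011101"  (len 15)
gen 10: "11000100011101"  (len 14)
gen 11: "10001000111011000"  (len 17)
gen 12: "000100011101100011"  (len 18)
gen 13: "00100011101100011"  (len 17)
gen 14: "0100011101100011"  (len 16)
gen 15: "100011101100011"  (len 15)
gen 16: "0001110110001111"  (len 16)
gen 17: "001110110001111"  (len 15)
gen 18: "01110110001111"  (len 14)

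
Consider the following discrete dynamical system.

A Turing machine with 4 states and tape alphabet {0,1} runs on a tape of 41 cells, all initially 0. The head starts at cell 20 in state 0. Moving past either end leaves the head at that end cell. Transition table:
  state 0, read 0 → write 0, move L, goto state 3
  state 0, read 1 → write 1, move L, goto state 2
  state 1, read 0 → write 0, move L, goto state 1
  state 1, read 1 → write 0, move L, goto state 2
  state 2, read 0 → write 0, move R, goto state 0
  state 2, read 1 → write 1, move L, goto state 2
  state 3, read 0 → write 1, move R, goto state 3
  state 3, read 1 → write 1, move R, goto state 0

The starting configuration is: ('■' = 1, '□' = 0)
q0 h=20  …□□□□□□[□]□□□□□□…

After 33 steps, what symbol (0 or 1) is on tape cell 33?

1

k=0  q0 h=20  …□□□□□□[□]□□□□□□…
k=1  q3 h=19  …□□□□□□[□]□□□□□□…
k=2  q3 h=20  …□□□□□■[□]□□□□□□…
k=3  q3 h=21  …□□□□■■[□]□□□□□□…
k=4  q3 h=22  …□□□■■■[□]□□□□□□…
k=5  q3 h=23  …□□■■■■[□]□□□□□□…
k=6  q3 h=24  …□■■■■■[□]□□□□□□…
k=7  q3 h=25  …■■■■■■[□]□□□□□□…
k=8  q3 h=26  …■■■■■■[□]□□□□□□…
k=9  q3 h=27  …■■■■■■[□]□□□□□□…
k=10  q3 h=28  …■■■■■■[□]□□□□□□…
k=11  q3 h=29  …■■■■■■[□]□□□□□□…
k=12  q3 h=30  …■■■■■■[□]□□□□□□…
k=13  q3 h=31  …■■■■■■[□]□□□□□□…
k=14  q3 h=32  …■■■■■■[□]□□□□□□…
k=15  q3 h=33  …■■■■■■[□]□□□□□□…
k=16  q3 h=34  …■■■■■■[□]□□□□□□|
k=17  q3 h=35  …■■■■■■[□]□□□□□|
k=18  q3 h=36  …■■■■■■[□]□□□□|
k=19  q3 h=37  …■■■■■■[□]□□□|
k=20  q3 h=38  …■■■■■■[□]□□|
k=21  q3 h=39  …■■■■■■[□]□|
k=22  q3 h=40  …■■■■■■[□]|
k=23  q3 h=40  …■■■■■■[■]|
k=24  q0 h=40  …■■■■■■[■]|
k=25  q2 h=39  …■■■■■■[■]■|
k=26  q2 h=38  …■■■■■■[■]■■|
k=27  q2 h=37  …■■■■■■[■]■■■|
k=28  q2 h=36  …■■■■■■[■]■■■■|
k=29  q2 h=35  …■■■■■■[■]■■■■■|
k=30  q2 h=34  …■■■■■■[■]■■■■■■|
k=31  q2 h=33  …■■■■■■[■]■■■■■■…
k=32  q2 h=32  …■■■■■■[■]■■■■■■…
k=33  q2 h=31  …■■■■■■[■]■■■■■■…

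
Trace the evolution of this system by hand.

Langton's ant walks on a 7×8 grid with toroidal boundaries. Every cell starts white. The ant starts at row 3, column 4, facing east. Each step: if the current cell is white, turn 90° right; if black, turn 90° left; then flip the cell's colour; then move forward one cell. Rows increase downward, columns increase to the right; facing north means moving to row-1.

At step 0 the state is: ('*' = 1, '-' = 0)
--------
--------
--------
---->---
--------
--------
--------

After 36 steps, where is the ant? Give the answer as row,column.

3,0

k=0  --------
--------
--------
---->---
--------
--------
--------
k=1  --------
--------
--------
----*---
----v---
--------
--------
k=2  --------
--------
--------
----*---
---<*---
--------
--------
k=3  --------
--------
--------
---^*---
---**---
--------
--------
k=4  --------
--------
--------
---*>---
---**---
--------
--------
k=5  --------
--------
----^---
---*----
---**---
--------
--------
k=6  --------
--------
----*>--
---*----
---**---
--------
--------
k=7  --------
--------
----**--
---*-v--
---**---
--------
--------
k=8  --------
--------
----**--
---*<*--
---**---
--------
--------
k=9  --------
--------
----^*--
---***--
---**---
--------
--------
k=10  --------
--------
---<-*--
---***--
---**---
--------
--------
k=11  --------
---^----
---*-*--
---***--
---**---
--------
--------
k=12  --------
---*>---
---*-*--
---***--
---**---
--------
--------
k=13  --------
---**---
---*v*--
---***--
---**---
--------
--------
k=14  --------
---**---
---<**--
---***--
---**---
--------
--------
k=15  --------
---**---
----**--
---v**--
---**---
--------
--------
k=16  --------
---**---
----**--
---->*--
---**---
--------
--------
k=17  --------
---**---
----^*--
-----*--
---**---
--------
--------
k=18  --------
---**---
---<-*--
-----*--
---**---
--------
--------
k=19  --------
---^*---
---*-*--
-----*--
---**---
--------
--------
k=20  --------
--<-*---
---*-*--
-----*--
---**---
--------
--------
k=21  --^-----
--*-*---
---*-*--
-----*--
---**---
--------
--------
k=22  --*>----
--*-*---
---*-*--
-----*--
---**---
--------
--------
k=23  --**----
--*v*---
---*-*--
-----*--
---**---
--------
--------
k=24  --**----
--<**---
---*-*--
-----*--
---**---
--------
--------
k=25  --**----
---**---
--v*-*--
-----*--
---**---
--------
--------
k=26  --**----
---**---
-<**-*--
-----*--
---**---
--------
--------
k=27  --**----
-^-**---
-***-*--
-----*--
---**---
--------
--------
k=28  --**----
-*>**---
-***-*--
-----*--
---**---
--------
--------
k=29  --**----
-****---
-*v*-*--
-----*--
---**---
--------
--------
k=30  --**----
-****---
-*->-*--
-----*--
---**---
--------
--------
k=31  --**----
-**^*---
-*---*--
-----*--
---**---
--------
--------
k=32  --**----
-*<-*---
-*---*--
-----*--
---**---
--------
--------
k=33  --**----
-*--*---
-*v--*--
-----*--
---**---
--------
--------
k=34  --**----
-*--*---
-<*--*--
-----*--
---**---
--------
--------
k=35  --**----
-*--*---
--*--*--
-v---*--
---**---
--------
--------
k=36  --**----
-*--*---
--*--*--
<*---*--
---**---
--------
--------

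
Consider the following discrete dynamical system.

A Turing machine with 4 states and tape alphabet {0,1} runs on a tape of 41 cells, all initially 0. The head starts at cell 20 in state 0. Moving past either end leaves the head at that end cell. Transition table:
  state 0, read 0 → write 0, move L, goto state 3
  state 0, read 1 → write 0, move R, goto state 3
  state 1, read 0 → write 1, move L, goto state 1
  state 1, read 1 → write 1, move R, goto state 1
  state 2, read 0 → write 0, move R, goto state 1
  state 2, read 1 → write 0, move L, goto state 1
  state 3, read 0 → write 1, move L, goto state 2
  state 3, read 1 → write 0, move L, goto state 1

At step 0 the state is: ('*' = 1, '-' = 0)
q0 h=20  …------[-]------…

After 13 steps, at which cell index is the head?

gen 0: q0 h=20  …------[-]------…
gen 1: q3 h=19  …------[-]------…
gen 2: q2 h=18  …------[-]*-----…
gen 3: q1 h=19  …------[*]------…
gen 4: q1 h=20  …-----*[-]------…
gen 5: q1 h=19  …------[*]*-----…
gen 6: q1 h=20  …-----*[*]------…
gen 7: q1 h=21  …----**[-]------…
gen 8: q1 h=20  …-----*[*]*-----…
gen 9: q1 h=21  …----**[*]------…
gen 10: q1 h=22  …---***[-]------…
gen 11: q1 h=21  …----**[*]*-----…
gen 12: q1 h=22  …---***[*]------…
gen 13: q1 h=23  …--****[-]------…

23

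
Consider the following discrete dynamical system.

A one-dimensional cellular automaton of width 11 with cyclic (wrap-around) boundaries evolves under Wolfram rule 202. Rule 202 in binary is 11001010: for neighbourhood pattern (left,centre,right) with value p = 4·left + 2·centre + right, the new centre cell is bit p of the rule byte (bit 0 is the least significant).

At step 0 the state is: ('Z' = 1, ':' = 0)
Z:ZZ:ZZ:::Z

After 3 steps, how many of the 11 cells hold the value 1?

8

k=0  Z:ZZ:ZZ:::Z
k=1  Z:ZZ:ZZ::ZZ
k=2  Z:ZZ:ZZ:ZZZ
k=3  Z:ZZ:ZZ:ZZZ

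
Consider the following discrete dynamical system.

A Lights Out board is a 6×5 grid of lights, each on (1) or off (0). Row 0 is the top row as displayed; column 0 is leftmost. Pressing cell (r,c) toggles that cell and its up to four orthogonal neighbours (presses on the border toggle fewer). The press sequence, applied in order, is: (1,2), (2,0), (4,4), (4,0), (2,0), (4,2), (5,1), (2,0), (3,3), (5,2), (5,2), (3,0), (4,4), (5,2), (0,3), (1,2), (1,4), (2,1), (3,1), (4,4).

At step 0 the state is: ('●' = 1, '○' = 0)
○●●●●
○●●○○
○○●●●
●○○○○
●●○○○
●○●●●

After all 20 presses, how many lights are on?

16

0) ○●●●●
○●●○○
○○●●●
●○○○○
●●○○○
●○●●●
1) ○●○●●
○○○●○
○○○●●
●○○○○
●●○○○
●○●●●
2) ○●○●●
●○○●○
●●○●●
○○○○○
●●○○○
●○●●●
3) ○●○●●
●○○●○
●●○●●
○○○○●
●●○●●
●○●●○
4) ○●○●●
●○○●○
●●○●●
●○○○●
○○○●●
○○●●○
5) ○●○●●
○○○●○
○○○●●
○○○○●
○○○●●
○○●●○
6) ○●○●●
○○○●○
○○○●●
○○●○●
○●●○●
○○○●○
7) ○●○●●
○○○●○
○○○●●
○○●○●
○○●○●
●●●●○
8) ○●○●●
●○○●○
●●○●●
●○●○●
○○●○●
●●●●○
9) ○●○●●
●○○●○
●●○○●
●○○●○
○○●●●
●●●●○
10) ○●○●●
●○○●○
●●○○●
●○○●○
○○○●●
●○○○○
11) ○●○●●
●○○●○
●●○○●
●○○●○
○○●●●
●●●●○
12) ○●○●●
●○○●○
○●○○●
○●○●○
●○●●●
●●●●○
13) ○●○●●
●○○●○
○●○○●
○●○●●
●○●○○
●●●●●
14) ○●○●●
●○○●○
○●○○●
○●○●●
●○○○○
●○○○●
15) ○●●○○
●○○○○
○●○○●
○●○●●
●○○○○
●○○○●
16) ○●○○○
●●●●○
○●●○●
○●○●●
●○○○○
●○○○●
17) ○●○○●
●●●○●
○●●○○
○●○●●
●○○○○
●○○○●
18) ○●○○●
●○●○●
●○○○○
○○○●●
●○○○○
●○○○●
19) ○●○○●
●○●○●
●●○○○
●●●●●
●●○○○
●○○○●
20) ○●○○●
●○●○●
●●○○○
●●●●○
●●○●●
●○○○○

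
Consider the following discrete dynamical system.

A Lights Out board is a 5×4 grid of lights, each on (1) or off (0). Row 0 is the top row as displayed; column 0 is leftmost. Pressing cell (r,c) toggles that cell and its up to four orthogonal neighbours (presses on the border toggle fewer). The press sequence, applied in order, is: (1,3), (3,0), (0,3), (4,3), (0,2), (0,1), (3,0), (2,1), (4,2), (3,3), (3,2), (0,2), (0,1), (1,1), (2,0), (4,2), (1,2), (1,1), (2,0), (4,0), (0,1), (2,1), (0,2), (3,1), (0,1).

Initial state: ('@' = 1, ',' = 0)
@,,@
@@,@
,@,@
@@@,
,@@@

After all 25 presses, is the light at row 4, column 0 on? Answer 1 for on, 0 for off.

t=0: @,,@
@@,@
,@,@
@@@,
,@@@
t=1: @,,,
@@@,
,@,,
@@@,
,@@@
t=2: @,,,
@@@,
@@,,
,,@,
@@@@
t=3: @,@@
@@@@
@@,,
,,@,
@@@@
t=4: @,@@
@@@@
@@,,
,,@@
@@,,
t=5: @@,,
@@,@
@@,,
,,@@
@@,,
t=6: ,,@,
@,,@
@@,,
,,@@
@@,,
t=7: ,,@,
@,,@
,@,,
@@@@
,@,,
t=8: ,,@,
@@,@
@,@,
@,@@
,@,,
t=9: ,,@,
@@,@
@,@,
@,,@
,,@@
t=10: ,,@,
@@,@
@,@@
@,@,
,,@,
t=11: ,,@,
@@,@
@,,@
@@,@
,,,,
t=12: ,@,@
@@@@
@,,@
@@,@
,,,,
t=13: @,@@
@,@@
@,,@
@@,@
,,,,
t=14: @@@@
,@,@
@@,@
@@,@
,,,,
t=15: @@@@
@@,@
,,,@
,@,@
,,,,
t=16: @@@@
@@,@
,,,@
,@@@
,@@@
t=17: @@,@
@,@,
,,@@
,@@@
,@@@
t=18: @,,@
,@,,
,@@@
,@@@
,@@@
t=19: @,,@
@@,,
@,@@
@@@@
,@@@
t=20: @,,@
@@,,
@,@@
,@@@
@,@@
t=21: ,@@@
@,,,
@,@@
,@@@
@,@@
t=22: ,@@@
@@,,
,@,@
,,@@
@,@@
t=23: ,,,,
@@@,
,@,@
,,@@
@,@@
t=24: ,,,,
@@@,
,,,@
@@,@
@@@@
t=25: @@@,
@,@,
,,,@
@@,@
@@@@

1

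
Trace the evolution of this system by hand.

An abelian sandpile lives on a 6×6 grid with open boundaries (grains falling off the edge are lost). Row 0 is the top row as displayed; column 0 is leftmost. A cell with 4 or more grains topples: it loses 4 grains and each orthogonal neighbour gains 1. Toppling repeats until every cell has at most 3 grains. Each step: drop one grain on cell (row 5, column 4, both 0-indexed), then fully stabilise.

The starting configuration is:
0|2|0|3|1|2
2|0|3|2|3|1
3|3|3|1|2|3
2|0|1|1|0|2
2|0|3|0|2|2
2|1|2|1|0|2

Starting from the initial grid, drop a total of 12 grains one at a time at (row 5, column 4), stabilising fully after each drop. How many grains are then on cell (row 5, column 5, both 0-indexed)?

k=0  0|2|0|3|1|2
2|0|3|2|3|1
3|3|3|1|2|3
2|0|1|1|0|2
2|0|3|0|2|2
2|1|2|1|0|2
k=1  0|2|0|3|1|2
2|0|3|2|3|1
3|3|3|1|2|3
2|0|1|1|0|2
2|0|3|0|2|2
2|1|2|1|1|2
k=2  0|2|0|3|1|2
2|0|3|2|3|1
3|3|3|1|2|3
2|0|1|1|0|2
2|0|3|0|2|2
2|1|2|1|2|2
k=3  0|2|0|3|1|2
2|0|3|2|3|1
3|3|3|1|2|3
2|0|1|1|0|2
2|0|3|0|2|2
2|1|2|1|3|2
k=4  0|2|0|3|1|2
2|0|3|2|3|1
3|3|3|1|2|3
2|0|1|1|0|2
2|0|3|0|3|2
2|1|2|2|0|3
k=5  0|2|0|3|1|2
2|0|3|2|3|1
3|3|3|1|2|3
2|0|1|1|0|2
2|0|3|0|3|2
2|1|2|2|1|3
k=6  0|2|0|3|1|2
2|0|3|2|3|1
3|3|3|1|2|3
2|0|1|1|0|2
2|0|3|0|3|2
2|1|2|2|2|3
k=7  0|2|0|3|1|2
2|0|3|2|3|1
3|3|3|1|2|3
2|0|1|1|0|2
2|0|3|0|3|2
2|1|2|2|3|3
k=8  0|2|0|3|1|2
2|0|3|2|3|1
3|3|3|1|2|3
2|0|1|1|1|3
2|0|3|1|1|0
2|1|2|3|2|1
k=9  0|2|0|3|1|2
2|0|3|2|3|1
3|3|3|1|2|3
2|0|1|1|1|3
2|0|3|1|1|0
2|1|2|3|3|1
k=10  0|2|0|3|1|2
2|0|3|2|3|1
3|3|3|1|2|3
2|0|1|1|1|3
2|0|3|2|2|0
2|1|3|0|1|2
k=11  0|2|0|3|1|2
2|0|3|2|3|1
3|3|3|1|2|3
2|0|1|1|1|3
2|0|3|2|2|0
2|1|3|0|2|2
k=12  0|2|0|3|1|2
2|0|3|2|3|1
3|3|3|1|2|3
2|0|1|1|1|3
2|0|3|2|2|0
2|1|3|0|3|2

2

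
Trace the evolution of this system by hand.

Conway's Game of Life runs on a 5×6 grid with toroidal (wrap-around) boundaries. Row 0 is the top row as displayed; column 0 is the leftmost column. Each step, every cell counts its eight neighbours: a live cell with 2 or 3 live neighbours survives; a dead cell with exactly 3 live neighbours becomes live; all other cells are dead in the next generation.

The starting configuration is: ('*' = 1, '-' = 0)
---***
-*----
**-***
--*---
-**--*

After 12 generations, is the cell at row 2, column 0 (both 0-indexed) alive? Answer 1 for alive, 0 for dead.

step 0: ---***
-*----
**-***
--*---
-**--*
step 1: -*-***
-*----
**-***
------
***--*
step 2: ---***
-*----
***-**
---*--
-***-*
step 3: -*-*-*
-*----
******
------
*----*
step 4: -**-**
------
******
--**--
*---**
step 5: -*-**-
------
**--**
------
*-----
step 6: ------
-***--
*----*
-*----
------
step 7: --*---
***---
*-----
*-----
------
step 8: --*---
*-*---
*----*
------
------
step 9: -*----
*----*
**---*
------
------
step 10: *-----
-----*
-*---*
*-----
------
step 11: ------
-----*
-----*
*-----
------
step 12: ------
------
*----*
------
------

1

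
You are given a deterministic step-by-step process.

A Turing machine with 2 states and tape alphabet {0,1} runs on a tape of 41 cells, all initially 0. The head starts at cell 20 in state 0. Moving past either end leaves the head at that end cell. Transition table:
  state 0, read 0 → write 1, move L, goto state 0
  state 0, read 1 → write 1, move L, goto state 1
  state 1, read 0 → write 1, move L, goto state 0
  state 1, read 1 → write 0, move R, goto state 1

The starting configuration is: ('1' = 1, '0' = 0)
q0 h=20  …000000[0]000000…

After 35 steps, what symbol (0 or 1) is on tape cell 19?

step 0: q0 h=20  …000000[0]000000…
step 1: q0 h=19  …000000[0]100000…
step 2: q0 h=18  …000000[0]110000…
step 3: q0 h=17  …000000[0]111000…
step 4: q0 h=16  …000000[0]111100…
step 5: q0 h=15  …000000[0]111110…
step 6: q0 h=14  …000000[0]111111…
step 7: q0 h=13  …000000[0]111111…
step 8: q0 h=12  …000000[0]111111…
step 9: q0 h=11  …000000[0]111111…
step 10: q0 h=10  …000000[0]111111…
step 11: q0 h= 9  …000000[0]111111…
step 12: q0 h= 8  …000000[0]111111…
step 13: q0 h= 7  …000000[0]111111…
step 14: q0 h= 6  |000000[0]111111…
step 15: q0 h= 5  |00000[0]111111…
step 16: q0 h= 4  |0000[0]111111…
step 17: q0 h= 3  |000[0]111111…
step 18: q0 h= 2  |00[0]111111…
step 19: q0 h= 1  |0[0]111111…
step 20: q0 h= 0  |[0]111111…
step 21: q0 h= 0  |[1]111111…
step 22: q1 h= 0  |[1]111111…
step 23: q1 h= 1  |0[1]111111…
step 24: q1 h= 2  |00[1]111111…
step 25: q1 h= 3  |000[1]111111…
step 26: q1 h= 4  |0000[1]111111…
step 27: q1 h= 5  |00000[1]111111…
step 28: q1 h= 6  |000000[1]111111…
step 29: q1 h= 7  …000000[1]111111…
step 30: q1 h= 8  …000000[1]111111…
step 31: q1 h= 9  …000000[1]111111…
step 32: q1 h=10  …000000[1]111111…
step 33: q1 h=11  …000000[1]111111…
step 34: q1 h=12  …000000[1]111111…
step 35: q1 h=13  …000000[1]111111…

1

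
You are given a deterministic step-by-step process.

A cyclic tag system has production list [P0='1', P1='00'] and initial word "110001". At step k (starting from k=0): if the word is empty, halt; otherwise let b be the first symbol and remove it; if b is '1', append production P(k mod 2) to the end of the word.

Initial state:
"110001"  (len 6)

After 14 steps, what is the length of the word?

0

step 0: "110001"  (len 6)
step 1: "100011"  (len 6)
step 2: "0001100"  (len 7)
step 3: "001100"  (len 6)
step 4: "01100"  (len 5)
step 5: "1100"  (len 4)
step 6: "10000"  (len 5)
step 7: "00001"  (len 5)
step 8: "0001"  (len 4)
step 9: "001"  (len 3)
step 10: "01"  (len 2)
step 11: "1"  (len 1)
step 12: "00"  (len 2)
step 13: "0"  (len 1)
step 14: (halted — word empty)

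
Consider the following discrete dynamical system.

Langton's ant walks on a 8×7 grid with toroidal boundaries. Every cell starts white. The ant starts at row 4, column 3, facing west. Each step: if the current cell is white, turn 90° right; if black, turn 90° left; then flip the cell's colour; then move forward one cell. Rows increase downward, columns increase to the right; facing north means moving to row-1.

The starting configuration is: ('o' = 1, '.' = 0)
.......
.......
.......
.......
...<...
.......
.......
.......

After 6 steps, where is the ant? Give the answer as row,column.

5,2

[0] .......
.......
.......
.......
...<...
.......
.......
.......
[1] .......
.......
.......
...^...
...o...
.......
.......
.......
[2] .......
.......
.......
...o>..
...o...
.......
.......
.......
[3] .......
.......
.......
...oo..
...ov..
.......
.......
.......
[4] .......
.......
.......
...oo..
...<o..
.......
.......
.......
[5] .......
.......
.......
...oo..
....o..
...v...
.......
.......
[6] .......
.......
.......
...oo..
....o..
..<o...
.......
.......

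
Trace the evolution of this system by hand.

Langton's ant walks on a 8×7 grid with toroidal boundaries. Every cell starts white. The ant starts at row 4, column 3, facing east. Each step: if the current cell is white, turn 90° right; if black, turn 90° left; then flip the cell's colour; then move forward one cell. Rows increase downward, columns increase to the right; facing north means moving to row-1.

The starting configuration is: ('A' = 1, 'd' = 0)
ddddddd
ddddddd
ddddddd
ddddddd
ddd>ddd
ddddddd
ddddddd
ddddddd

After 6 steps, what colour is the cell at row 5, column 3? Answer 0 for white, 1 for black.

1

[0] ddddddd
ddddddd
ddddddd
ddddddd
ddd>ddd
ddddddd
ddddddd
ddddddd
[1] ddddddd
ddddddd
ddddddd
ddddddd
dddAddd
dddvddd
ddddddd
ddddddd
[2] ddddddd
ddddddd
ddddddd
ddddddd
dddAddd
dd<Addd
ddddddd
ddddddd
[3] ddddddd
ddddddd
ddddddd
ddddddd
dd^Addd
ddAAddd
ddddddd
ddddddd
[4] ddddddd
ddddddd
ddddddd
ddddddd
ddA>ddd
ddAAddd
ddddddd
ddddddd
[5] ddddddd
ddddddd
ddddddd
ddd^ddd
ddAdddd
ddAAddd
ddddddd
ddddddd
[6] ddddddd
ddddddd
ddddddd
dddA>dd
ddAdddd
ddAAddd
ddddddd
ddddddd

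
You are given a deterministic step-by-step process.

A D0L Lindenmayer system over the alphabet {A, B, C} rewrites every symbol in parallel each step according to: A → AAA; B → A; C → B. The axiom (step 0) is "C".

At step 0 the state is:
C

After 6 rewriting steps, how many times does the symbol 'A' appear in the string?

81

t=0: C
t=1: B
t=2: A
t=3: AAA
t=4: AAAAAAAAA
t=5: AAAAAAAAAAAAAAAAAAAAAAAAAAA
t=6: AAAAAAAAAAAAAAAAAAAAAAAAAAAAAAAAAAAAAAAAAAAAAAAAAAAAAAAAAAAAAAAAAAAAAAAAAAAAAAAAA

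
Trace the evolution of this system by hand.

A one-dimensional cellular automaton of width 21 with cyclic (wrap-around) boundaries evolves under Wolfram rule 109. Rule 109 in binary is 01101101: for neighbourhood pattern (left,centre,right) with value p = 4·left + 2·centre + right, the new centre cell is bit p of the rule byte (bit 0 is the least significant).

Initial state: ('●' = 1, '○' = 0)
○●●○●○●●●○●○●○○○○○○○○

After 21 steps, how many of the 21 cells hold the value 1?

5

[0] ○●●○●○●●●○●○●○○○○○○○○
[1] ○●●●●●●○●●●●●○●●●●●●●
[2] ●●○○○○●●●○○○●●●○○○○○●
[3] ○●○●●○●○●○●○●○●○●●●○●
[4] ●●●●●●●●●●●●●●●●●○●●●
[5] ○○○○○○○○○○○○○○○○●●●○○
[6] ●●●●●●●●●●●●●●●○●○●○●
[7] ○○○○○○○○○○○○○○●●●●●●●
[8] ○●●●●●●●●●●●●○●○○○○○●
[9] ●●○○○○○○○○○○●●●○●●●○●
[10] ○●○●●●●●●●●○●○●●●○●●●
[11] ●●●●○○○○○○●●●●●○●●●○●
[12] ○○○●○●●●●○●○○○●●●○●●●
[13] ○●○●●●○○●●●○●○●○●●●○●
[14] ●●●●○●○○●○●●●●●●●○●●●
[15] ○○○●●●○○●●●○○○○○●●●○○
[16] ●●○●○●○○●○●○●●●○●○●○●
[17] ○●●●●●○○●●●●●○●●●●●●●
[18] ●●○○○●○○●○○○●●●○○○○○●
[19] ○●○●○●○○●○●○●○●○●●●○●
[20] ●●●●●●○○●●●●●●●●●○●●●
[21] ○○○○○●○○●○○○○○○○●●●○○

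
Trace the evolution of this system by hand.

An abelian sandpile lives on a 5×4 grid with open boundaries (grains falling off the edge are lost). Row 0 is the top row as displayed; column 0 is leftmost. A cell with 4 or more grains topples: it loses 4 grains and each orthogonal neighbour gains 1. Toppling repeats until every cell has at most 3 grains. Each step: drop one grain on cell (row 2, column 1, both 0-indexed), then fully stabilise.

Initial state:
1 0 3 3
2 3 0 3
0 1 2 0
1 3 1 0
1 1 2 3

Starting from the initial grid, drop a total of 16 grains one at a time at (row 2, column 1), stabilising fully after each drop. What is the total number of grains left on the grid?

t=0: 1 0 3 3
2 3 0 3
0 1 2 0
1 3 1 0
1 1 2 3
t=1: 1 0 3 3
2 3 0 3
0 2 2 0
1 3 1 0
1 1 2 3
t=2: 1 0 3 3
2 3 0 3
0 3 2 0
1 3 1 0
1 1 2 3
t=3: 1 1 3 3
3 0 1 3
1 2 3 0
2 0 2 0
1 2 2 3
t=4: 1 1 3 3
3 0 1 3
1 3 3 0
2 0 2 0
1 2 2 3
t=5: 1 1 3 3
3 1 2 3
2 1 0 1
2 1 3 0
1 2 2 3
t=6: 1 1 3 3
3 1 2 3
2 2 0 1
2 1 3 0
1 2 2 3
t=7: 1 1 3 3
3 1 2 3
2 3 0 1
2 1 3 0
1 2 2 3
t=8: 1 1 3 3
3 2 2 3
3 0 1 1
2 2 3 0
1 2 2 3
t=9: 1 1 3 3
3 2 2 3
3 1 1 1
2 2 3 0
1 2 2 3
t=10: 1 1 3 3
3 2 2 3
3 2 1 1
2 2 3 0
1 2 2 3
t=11: 1 1 3 3
3 2 2 3
3 3 1 1
2 2 3 0
1 2 2 3
t=12: 2 2 3 3
1 0 3 3
1 2 2 1
3 3 3 0
1 2 2 3
t=13: 2 2 3 3
1 0 3 3
1 3 2 1
3 3 3 0
1 2 2 3
t=14: 2 3 1 1
1 2 2 1
3 2 1 3
0 2 1 1
2 3 3 3
t=15: 2 3 1 1
1 2 2 1
3 3 1 3
0 2 1 1
2 3 3 3
t=16: 2 3 1 1
2 3 2 1
0 1 2 3
1 3 1 1
2 3 3 3

38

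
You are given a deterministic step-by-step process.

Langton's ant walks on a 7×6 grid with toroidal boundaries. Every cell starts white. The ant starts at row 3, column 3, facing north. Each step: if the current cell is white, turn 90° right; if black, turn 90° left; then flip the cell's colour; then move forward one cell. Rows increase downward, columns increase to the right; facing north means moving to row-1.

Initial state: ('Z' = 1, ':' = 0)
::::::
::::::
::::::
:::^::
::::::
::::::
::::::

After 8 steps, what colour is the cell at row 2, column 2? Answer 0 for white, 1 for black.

1

0) ::::::
::::::
::::::
:::^::
::::::
::::::
::::::
1) ::::::
::::::
::::::
:::Z>:
::::::
::::::
::::::
2) ::::::
::::::
::::::
:::ZZ:
::::v:
::::::
::::::
3) ::::::
::::::
::::::
:::ZZ:
:::<Z:
::::::
::::::
4) ::::::
::::::
::::::
:::^Z:
:::ZZ:
::::::
::::::
5) ::::::
::::::
::::::
::<:Z:
:::ZZ:
::::::
::::::
6) ::::::
::::::
::^:::
::Z:Z:
:::ZZ:
::::::
::::::
7) ::::::
::::::
::Z>::
::Z:Z:
:::ZZ:
::::::
::::::
8) ::::::
::::::
::ZZ::
::ZvZ:
:::ZZ:
::::::
::::::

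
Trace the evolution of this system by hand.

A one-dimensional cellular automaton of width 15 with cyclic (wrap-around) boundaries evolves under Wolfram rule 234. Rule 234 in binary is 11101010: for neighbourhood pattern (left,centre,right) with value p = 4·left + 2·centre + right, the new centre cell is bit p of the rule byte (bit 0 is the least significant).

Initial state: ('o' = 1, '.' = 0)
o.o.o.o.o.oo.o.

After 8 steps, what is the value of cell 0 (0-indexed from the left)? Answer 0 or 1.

[0] o.o.o.o.o.oo.o.
[1] .o.o.o.o.oooo.o
[2] o.o.o.o.oooooo.
[3] .o.o.o.oooooooo
[4] o.o.o.ooooooooo
[5] oo.o.oooooooooo
[6] ooo.ooooooooooo
[7] ooooooooooooooo
[8] ooooooooooooooo

1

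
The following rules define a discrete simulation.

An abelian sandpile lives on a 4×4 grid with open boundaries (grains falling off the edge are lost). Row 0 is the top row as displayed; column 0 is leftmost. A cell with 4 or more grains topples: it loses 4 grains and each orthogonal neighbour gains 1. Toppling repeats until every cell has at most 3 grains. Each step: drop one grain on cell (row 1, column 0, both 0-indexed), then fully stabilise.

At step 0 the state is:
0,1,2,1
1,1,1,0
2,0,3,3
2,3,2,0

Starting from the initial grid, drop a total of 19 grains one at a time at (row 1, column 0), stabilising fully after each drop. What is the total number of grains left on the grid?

step 0: 0,1,2,1
1,1,1,0
2,0,3,3
2,3,2,0
step 1: 0,1,2,1
2,1,1,0
2,0,3,3
2,3,2,0
step 2: 0,1,2,1
3,1,1,0
2,0,3,3
2,3,2,0
step 3: 1,1,2,1
0,2,1,0
3,0,3,3
2,3,2,0
step 4: 1,1,2,1
1,2,1,0
3,0,3,3
2,3,2,0
step 5: 1,1,2,1
2,2,1,0
3,0,3,3
2,3,2,0
step 6: 1,1,2,1
3,2,1,0
3,0,3,3
2,3,2,0
step 7: 2,1,2,1
1,3,1,0
0,1,3,3
3,3,2,0
step 8: 2,1,2,1
2,3,1,0
0,1,3,3
3,3,2,0
step 9: 2,1,2,1
3,3,1,0
0,1,3,3
3,3,2,0
step 10: 3,2,2,1
1,0,2,0
1,2,3,3
3,3,2,0
step 11: 3,2,2,1
2,0,2,0
1,2,3,3
3,3,2,0
step 12: 3,2,2,1
3,0,2,0
1,2,3,3
3,3,2,0
step 13: 0,3,2,1
1,1,2,0
2,2,3,3
3,3,2,0
step 14: 0,3,2,1
2,1,2,0
2,2,3,3
3,3,2,0
step 15: 0,3,2,1
3,1,2,0
2,2,3,3
3,3,2,0
step 16: 1,3,2,1
0,2,2,0
3,2,3,3
3,3,2,0
step 17: 1,3,2,1
1,2,2,0
3,2,3,3
3,3,2,0
step 18: 1,3,2,1
2,2,2,0
3,2,3,3
3,3,2,0
step 19: 1,3,2,1
3,2,2,0
3,2,3,3
3,3,2,0

33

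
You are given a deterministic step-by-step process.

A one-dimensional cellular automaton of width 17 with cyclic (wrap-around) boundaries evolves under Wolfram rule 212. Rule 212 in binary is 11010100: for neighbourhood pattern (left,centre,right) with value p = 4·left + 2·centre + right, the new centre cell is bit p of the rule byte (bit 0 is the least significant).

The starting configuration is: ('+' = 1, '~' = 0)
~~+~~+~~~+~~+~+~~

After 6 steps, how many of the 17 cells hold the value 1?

8

t=0: ~~+~~+~~~+~~+~+~~
t=1: ~~++~++~~++~+~++~
t=2: ~~~+~~++~~+~+~~++
t=3: +~~++~~++~+~++~~+
t=4: ++~~++~~+~+~~++~~
t=5: ~++~~++~+~++~~++~
t=6: ~~++~~+~+~~++~~++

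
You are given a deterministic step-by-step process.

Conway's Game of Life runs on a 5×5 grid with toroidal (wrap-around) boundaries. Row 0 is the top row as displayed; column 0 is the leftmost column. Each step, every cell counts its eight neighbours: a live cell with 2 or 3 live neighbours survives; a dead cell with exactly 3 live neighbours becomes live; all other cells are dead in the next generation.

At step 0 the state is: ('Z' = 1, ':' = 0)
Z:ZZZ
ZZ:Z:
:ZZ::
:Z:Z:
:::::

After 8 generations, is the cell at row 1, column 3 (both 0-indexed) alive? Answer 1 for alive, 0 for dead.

1

t=0: Z:ZZZ
ZZ:Z:
:ZZ::
:Z:Z:
:::::
t=1: Z:ZZ:
:::::
:::ZZ
:Z:::
ZZ:::
t=2: Z:Z:Z
::Z::
:::::
:ZZ:Z
Z:::Z
t=3: Z:::Z
:Z:Z:
:ZZZ:
:Z:ZZ
::Z::
t=4: ZZZZZ
:Z:Z:
:Z:::
ZZ::Z
:ZZ::
t=5: ::::Z
:::Z:
:Z::Z
:::::
:::::
t=6: :::::
Z::ZZ
:::::
:::::
:::::
t=7: ::::Z
::::Z
::::Z
:::::
:::::
t=8: :::::
Z::ZZ
:::::
:::::
:::::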